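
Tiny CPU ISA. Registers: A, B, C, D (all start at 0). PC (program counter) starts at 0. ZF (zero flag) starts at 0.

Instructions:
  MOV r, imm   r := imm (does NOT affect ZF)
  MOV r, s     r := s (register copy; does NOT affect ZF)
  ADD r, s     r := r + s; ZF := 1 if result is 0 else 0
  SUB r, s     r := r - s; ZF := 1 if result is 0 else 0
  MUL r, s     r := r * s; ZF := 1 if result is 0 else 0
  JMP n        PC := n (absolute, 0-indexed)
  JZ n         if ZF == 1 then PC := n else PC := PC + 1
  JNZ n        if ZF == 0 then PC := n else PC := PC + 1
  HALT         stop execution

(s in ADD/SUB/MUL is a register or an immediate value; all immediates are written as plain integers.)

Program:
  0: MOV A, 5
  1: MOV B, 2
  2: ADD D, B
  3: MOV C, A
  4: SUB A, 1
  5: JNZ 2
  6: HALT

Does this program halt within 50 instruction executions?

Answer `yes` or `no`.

Answer: yes

Derivation:
Step 1: PC=0 exec 'MOV A, 5'. After: A=5 B=0 C=0 D=0 ZF=0 PC=1
Step 2: PC=1 exec 'MOV B, 2'. After: A=5 B=2 C=0 D=0 ZF=0 PC=2
Step 3: PC=2 exec 'ADD D, B'. After: A=5 B=2 C=0 D=2 ZF=0 PC=3
Step 4: PC=3 exec 'MOV C, A'. After: A=5 B=2 C=5 D=2 ZF=0 PC=4
Step 5: PC=4 exec 'SUB A, 1'. After: A=4 B=2 C=5 D=2 ZF=0 PC=5
Step 6: PC=5 exec 'JNZ 2'. After: A=4 B=2 C=5 D=2 ZF=0 PC=2
Step 7: PC=2 exec 'ADD D, B'. After: A=4 B=2 C=5 D=4 ZF=0 PC=3
Step 8: PC=3 exec 'MOV C, A'. After: A=4 B=2 C=4 D=4 ZF=0 PC=4
Step 9: PC=4 exec 'SUB A, 1'. After: A=3 B=2 C=4 D=4 ZF=0 PC=5
Step 10: PC=5 exec 'JNZ 2'. After: A=3 B=2 C=4 D=4 ZF=0 PC=2
Step 11: PC=2 exec 'ADD D, B'. After: A=3 B=2 C=4 D=6 ZF=0 PC=3
Step 12: PC=3 exec 'MOV C, A'. After: A=3 B=2 C=3 D=6 ZF=0 PC=4
Step 13: PC=4 exec 'SUB A, 1'. After: A=2 B=2 C=3 D=6 ZF=0 PC=5
Step 14: PC=5 exec 'JNZ 2'. After: A=2 B=2 C=3 D=6 ZF=0 PC=2
Step 15: PC=2 exec 'ADD D, B'. After: A=2 B=2 C=3 D=8 ZF=0 PC=3
Step 16: PC=3 exec 'MOV C, A'. After: A=2 B=2 C=2 D=8 ZF=0 PC=4
Step 17: PC=4 exec 'SUB A, 1'. After: A=1 B=2 C=2 D=8 ZF=0 PC=5
Step 18: PC=5 exec 'JNZ 2'. After: A=1 B=2 C=2 D=8 ZF=0 PC=2
Step 19: PC=2 exec 'ADD D, B'. After: A=1 B=2 C=2 D=10 ZF=0 PC=3
Step 20: PC=3 exec 'MOV C, A'. After: A=1 B=2 C=1 D=10 ZF=0 PC=4
Step 21: PC=4 exec 'SUB A, 1'. After: A=0 B=2 C=1 D=10 ZF=1 PC=5
Step 22: PC=5 exec 'JNZ 2'. After: A=0 B=2 C=1 D=10 ZF=1 PC=6
Step 23: PC=6 exec 'HALT'. After: A=0 B=2 C=1 D=10 ZF=1 PC=6 HALTED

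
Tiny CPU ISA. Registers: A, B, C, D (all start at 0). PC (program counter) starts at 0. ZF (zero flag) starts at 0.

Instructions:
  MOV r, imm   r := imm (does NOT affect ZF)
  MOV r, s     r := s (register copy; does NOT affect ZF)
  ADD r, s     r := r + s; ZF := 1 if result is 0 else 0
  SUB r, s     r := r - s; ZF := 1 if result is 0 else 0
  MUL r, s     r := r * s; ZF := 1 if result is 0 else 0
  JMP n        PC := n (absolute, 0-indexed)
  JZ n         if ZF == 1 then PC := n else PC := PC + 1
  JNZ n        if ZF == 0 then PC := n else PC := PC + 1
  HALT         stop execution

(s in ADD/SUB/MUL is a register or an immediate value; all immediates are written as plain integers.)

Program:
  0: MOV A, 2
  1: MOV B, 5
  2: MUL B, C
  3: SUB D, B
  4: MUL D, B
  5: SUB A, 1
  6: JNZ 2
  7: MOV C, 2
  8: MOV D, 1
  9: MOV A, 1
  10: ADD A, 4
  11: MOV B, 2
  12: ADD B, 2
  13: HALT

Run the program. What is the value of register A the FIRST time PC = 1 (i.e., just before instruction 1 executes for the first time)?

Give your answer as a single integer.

Step 1: PC=0 exec 'MOV A, 2'. After: A=2 B=0 C=0 D=0 ZF=0 PC=1
First time PC=1: A=2

2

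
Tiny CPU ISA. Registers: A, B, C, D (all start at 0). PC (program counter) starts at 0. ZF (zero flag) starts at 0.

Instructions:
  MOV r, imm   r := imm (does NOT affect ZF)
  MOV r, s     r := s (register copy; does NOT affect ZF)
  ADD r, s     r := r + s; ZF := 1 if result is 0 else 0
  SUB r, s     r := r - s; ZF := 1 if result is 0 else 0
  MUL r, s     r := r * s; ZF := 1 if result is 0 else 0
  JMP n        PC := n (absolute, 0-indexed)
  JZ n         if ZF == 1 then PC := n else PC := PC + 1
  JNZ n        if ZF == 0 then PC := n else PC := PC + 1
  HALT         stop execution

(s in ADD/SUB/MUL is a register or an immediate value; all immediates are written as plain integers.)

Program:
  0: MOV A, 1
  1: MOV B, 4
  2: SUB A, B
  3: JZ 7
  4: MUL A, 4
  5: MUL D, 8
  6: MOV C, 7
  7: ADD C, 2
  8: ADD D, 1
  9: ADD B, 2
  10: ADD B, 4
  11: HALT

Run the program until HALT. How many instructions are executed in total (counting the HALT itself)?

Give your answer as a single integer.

Answer: 12

Derivation:
Step 1: PC=0 exec 'MOV A, 1'. After: A=1 B=0 C=0 D=0 ZF=0 PC=1
Step 2: PC=1 exec 'MOV B, 4'. After: A=1 B=4 C=0 D=0 ZF=0 PC=2
Step 3: PC=2 exec 'SUB A, B'. After: A=-3 B=4 C=0 D=0 ZF=0 PC=3
Step 4: PC=3 exec 'JZ 7'. After: A=-3 B=4 C=0 D=0 ZF=0 PC=4
Step 5: PC=4 exec 'MUL A, 4'. After: A=-12 B=4 C=0 D=0 ZF=0 PC=5
Step 6: PC=5 exec 'MUL D, 8'. After: A=-12 B=4 C=0 D=0 ZF=1 PC=6
Step 7: PC=6 exec 'MOV C, 7'. After: A=-12 B=4 C=7 D=0 ZF=1 PC=7
Step 8: PC=7 exec 'ADD C, 2'. After: A=-12 B=4 C=9 D=0 ZF=0 PC=8
Step 9: PC=8 exec 'ADD D, 1'. After: A=-12 B=4 C=9 D=1 ZF=0 PC=9
Step 10: PC=9 exec 'ADD B, 2'. After: A=-12 B=6 C=9 D=1 ZF=0 PC=10
Step 11: PC=10 exec 'ADD B, 4'. After: A=-12 B=10 C=9 D=1 ZF=0 PC=11
Step 12: PC=11 exec 'HALT'. After: A=-12 B=10 C=9 D=1 ZF=0 PC=11 HALTED
Total instructions executed: 12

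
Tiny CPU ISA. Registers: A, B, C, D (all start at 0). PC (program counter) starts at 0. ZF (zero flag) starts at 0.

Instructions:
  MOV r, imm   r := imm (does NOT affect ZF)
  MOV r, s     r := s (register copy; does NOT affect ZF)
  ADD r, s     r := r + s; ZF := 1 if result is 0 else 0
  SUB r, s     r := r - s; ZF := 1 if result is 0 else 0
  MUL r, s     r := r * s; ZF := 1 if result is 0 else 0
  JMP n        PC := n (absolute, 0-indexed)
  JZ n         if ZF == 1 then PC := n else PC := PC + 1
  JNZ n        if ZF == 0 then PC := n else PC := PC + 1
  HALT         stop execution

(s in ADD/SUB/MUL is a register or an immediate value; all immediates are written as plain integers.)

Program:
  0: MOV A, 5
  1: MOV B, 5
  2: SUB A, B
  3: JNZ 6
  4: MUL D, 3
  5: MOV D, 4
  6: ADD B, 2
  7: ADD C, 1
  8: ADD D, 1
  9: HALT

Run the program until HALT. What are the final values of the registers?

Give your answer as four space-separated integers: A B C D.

Answer: 0 7 1 5

Derivation:
Step 1: PC=0 exec 'MOV A, 5'. After: A=5 B=0 C=0 D=0 ZF=0 PC=1
Step 2: PC=1 exec 'MOV B, 5'. After: A=5 B=5 C=0 D=0 ZF=0 PC=2
Step 3: PC=2 exec 'SUB A, B'. After: A=0 B=5 C=0 D=0 ZF=1 PC=3
Step 4: PC=3 exec 'JNZ 6'. After: A=0 B=5 C=0 D=0 ZF=1 PC=4
Step 5: PC=4 exec 'MUL D, 3'. After: A=0 B=5 C=0 D=0 ZF=1 PC=5
Step 6: PC=5 exec 'MOV D, 4'. After: A=0 B=5 C=0 D=4 ZF=1 PC=6
Step 7: PC=6 exec 'ADD B, 2'. After: A=0 B=7 C=0 D=4 ZF=0 PC=7
Step 8: PC=7 exec 'ADD C, 1'. After: A=0 B=7 C=1 D=4 ZF=0 PC=8
Step 9: PC=8 exec 'ADD D, 1'. After: A=0 B=7 C=1 D=5 ZF=0 PC=9
Step 10: PC=9 exec 'HALT'. After: A=0 B=7 C=1 D=5 ZF=0 PC=9 HALTED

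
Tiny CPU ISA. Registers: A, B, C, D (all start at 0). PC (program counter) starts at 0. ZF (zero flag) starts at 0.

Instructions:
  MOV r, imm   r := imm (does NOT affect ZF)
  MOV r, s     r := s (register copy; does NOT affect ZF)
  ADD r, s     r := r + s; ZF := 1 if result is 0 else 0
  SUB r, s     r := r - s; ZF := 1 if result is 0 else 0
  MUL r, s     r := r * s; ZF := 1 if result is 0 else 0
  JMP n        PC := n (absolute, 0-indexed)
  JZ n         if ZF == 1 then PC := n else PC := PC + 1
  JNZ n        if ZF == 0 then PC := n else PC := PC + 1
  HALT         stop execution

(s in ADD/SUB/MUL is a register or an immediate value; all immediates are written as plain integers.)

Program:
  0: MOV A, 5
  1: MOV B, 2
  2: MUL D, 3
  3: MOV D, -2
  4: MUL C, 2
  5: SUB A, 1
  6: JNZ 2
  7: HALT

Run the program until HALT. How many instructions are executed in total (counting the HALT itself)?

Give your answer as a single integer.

Step 1: PC=0 exec 'MOV A, 5'. After: A=5 B=0 C=0 D=0 ZF=0 PC=1
Step 2: PC=1 exec 'MOV B, 2'. After: A=5 B=2 C=0 D=0 ZF=0 PC=2
Step 3: PC=2 exec 'MUL D, 3'. After: A=5 B=2 C=0 D=0 ZF=1 PC=3
Step 4: PC=3 exec 'MOV D, -2'. After: A=5 B=2 C=0 D=-2 ZF=1 PC=4
Step 5: PC=4 exec 'MUL C, 2'. After: A=5 B=2 C=0 D=-2 ZF=1 PC=5
Step 6: PC=5 exec 'SUB A, 1'. After: A=4 B=2 C=0 D=-2 ZF=0 PC=6
Step 7: PC=6 exec 'JNZ 2'. After: A=4 B=2 C=0 D=-2 ZF=0 PC=2
Step 8: PC=2 exec 'MUL D, 3'. After: A=4 B=2 C=0 D=-6 ZF=0 PC=3
Step 9: PC=3 exec 'MOV D, -2'. After: A=4 B=2 C=0 D=-2 ZF=0 PC=4
Step 10: PC=4 exec 'MUL C, 2'. After: A=4 B=2 C=0 D=-2 ZF=1 PC=5
Step 11: PC=5 exec 'SUB A, 1'. After: A=3 B=2 C=0 D=-2 ZF=0 PC=6
Step 12: PC=6 exec 'JNZ 2'. After: A=3 B=2 C=0 D=-2 ZF=0 PC=2
Step 13: PC=2 exec 'MUL D, 3'. After: A=3 B=2 C=0 D=-6 ZF=0 PC=3
Step 14: PC=3 exec 'MOV D, -2'. After: A=3 B=2 C=0 D=-2 ZF=0 PC=4
Step 15: PC=4 exec 'MUL C, 2'. After: A=3 B=2 C=0 D=-2 ZF=1 PC=5
Step 16: PC=5 exec 'SUB A, 1'. After: A=2 B=2 C=0 D=-2 ZF=0 PC=6
Step 17: PC=6 exec 'JNZ 2'. After: A=2 B=2 C=0 D=-2 ZF=0 PC=2
Step 18: PC=2 exec 'MUL D, 3'. After: A=2 B=2 C=0 D=-6 ZF=0 PC=3
Step 19: PC=3 exec 'MOV D, -2'. After: A=2 B=2 C=0 D=-2 ZF=0 PC=4
Step 20: PC=4 exec 'MUL C, 2'. After: A=2 B=2 C=0 D=-2 ZF=1 PC=5
Step 21: PC=5 exec 'SUB A, 1'. After: A=1 B=2 C=0 D=-2 ZF=0 PC=6
Step 22: PC=6 exec 'JNZ 2'. After: A=1 B=2 C=0 D=-2 ZF=0 PC=2
Step 23: PC=2 exec 'MUL D, 3'. After: A=1 B=2 C=0 D=-6 ZF=0 PC=3
Step 24: PC=3 exec 'MOV D, -2'. After: A=1 B=2 C=0 D=-2 ZF=0 PC=4
Step 25: PC=4 exec 'MUL C, 2'. After: A=1 B=2 C=0 D=-2 ZF=1 PC=5
Step 26: PC=5 exec 'SUB A, 1'. After: A=0 B=2 C=0 D=-2 ZF=1 PC=6
Step 27: PC=6 exec 'JNZ 2'. After: A=0 B=2 C=0 D=-2 ZF=1 PC=7
Step 28: PC=7 exec 'HALT'. After: A=0 B=2 C=0 D=-2 ZF=1 PC=7 HALTED
Total instructions executed: 28

Answer: 28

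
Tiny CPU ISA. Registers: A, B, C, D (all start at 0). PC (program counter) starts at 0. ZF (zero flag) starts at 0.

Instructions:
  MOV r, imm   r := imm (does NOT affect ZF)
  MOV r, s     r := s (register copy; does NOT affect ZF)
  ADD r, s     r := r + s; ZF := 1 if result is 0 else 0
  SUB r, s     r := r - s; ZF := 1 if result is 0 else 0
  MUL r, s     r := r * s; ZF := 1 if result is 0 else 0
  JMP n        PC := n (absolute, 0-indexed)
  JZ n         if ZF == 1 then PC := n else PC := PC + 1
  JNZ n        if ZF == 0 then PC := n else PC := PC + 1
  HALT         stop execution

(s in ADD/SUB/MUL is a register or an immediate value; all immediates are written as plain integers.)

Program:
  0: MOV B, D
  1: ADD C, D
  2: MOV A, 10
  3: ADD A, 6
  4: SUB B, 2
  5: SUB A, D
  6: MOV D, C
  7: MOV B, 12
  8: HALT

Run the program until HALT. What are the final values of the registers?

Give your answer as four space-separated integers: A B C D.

Answer: 16 12 0 0

Derivation:
Step 1: PC=0 exec 'MOV B, D'. After: A=0 B=0 C=0 D=0 ZF=0 PC=1
Step 2: PC=1 exec 'ADD C, D'. After: A=0 B=0 C=0 D=0 ZF=1 PC=2
Step 3: PC=2 exec 'MOV A, 10'. After: A=10 B=0 C=0 D=0 ZF=1 PC=3
Step 4: PC=3 exec 'ADD A, 6'. After: A=16 B=0 C=0 D=0 ZF=0 PC=4
Step 5: PC=4 exec 'SUB B, 2'. After: A=16 B=-2 C=0 D=0 ZF=0 PC=5
Step 6: PC=5 exec 'SUB A, D'. After: A=16 B=-2 C=0 D=0 ZF=0 PC=6
Step 7: PC=6 exec 'MOV D, C'. After: A=16 B=-2 C=0 D=0 ZF=0 PC=7
Step 8: PC=7 exec 'MOV B, 12'. After: A=16 B=12 C=0 D=0 ZF=0 PC=8
Step 9: PC=8 exec 'HALT'. After: A=16 B=12 C=0 D=0 ZF=0 PC=8 HALTED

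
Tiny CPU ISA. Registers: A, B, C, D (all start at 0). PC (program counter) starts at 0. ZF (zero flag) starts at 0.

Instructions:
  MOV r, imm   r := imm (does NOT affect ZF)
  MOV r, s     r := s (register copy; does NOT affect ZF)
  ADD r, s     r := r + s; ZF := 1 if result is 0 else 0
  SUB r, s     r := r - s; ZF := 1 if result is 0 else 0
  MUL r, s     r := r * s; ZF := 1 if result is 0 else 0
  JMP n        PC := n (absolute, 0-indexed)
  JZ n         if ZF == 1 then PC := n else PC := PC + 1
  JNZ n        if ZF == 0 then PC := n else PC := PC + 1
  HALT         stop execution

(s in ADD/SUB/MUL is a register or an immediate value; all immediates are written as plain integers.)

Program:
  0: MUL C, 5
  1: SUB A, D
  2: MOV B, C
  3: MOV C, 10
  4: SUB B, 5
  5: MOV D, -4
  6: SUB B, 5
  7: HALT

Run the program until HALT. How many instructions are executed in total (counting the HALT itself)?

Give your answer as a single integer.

Answer: 8

Derivation:
Step 1: PC=0 exec 'MUL C, 5'. After: A=0 B=0 C=0 D=0 ZF=1 PC=1
Step 2: PC=1 exec 'SUB A, D'. After: A=0 B=0 C=0 D=0 ZF=1 PC=2
Step 3: PC=2 exec 'MOV B, C'. After: A=0 B=0 C=0 D=0 ZF=1 PC=3
Step 4: PC=3 exec 'MOV C, 10'. After: A=0 B=0 C=10 D=0 ZF=1 PC=4
Step 5: PC=4 exec 'SUB B, 5'. After: A=0 B=-5 C=10 D=0 ZF=0 PC=5
Step 6: PC=5 exec 'MOV D, -4'. After: A=0 B=-5 C=10 D=-4 ZF=0 PC=6
Step 7: PC=6 exec 'SUB B, 5'. After: A=0 B=-10 C=10 D=-4 ZF=0 PC=7
Step 8: PC=7 exec 'HALT'. After: A=0 B=-10 C=10 D=-4 ZF=0 PC=7 HALTED
Total instructions executed: 8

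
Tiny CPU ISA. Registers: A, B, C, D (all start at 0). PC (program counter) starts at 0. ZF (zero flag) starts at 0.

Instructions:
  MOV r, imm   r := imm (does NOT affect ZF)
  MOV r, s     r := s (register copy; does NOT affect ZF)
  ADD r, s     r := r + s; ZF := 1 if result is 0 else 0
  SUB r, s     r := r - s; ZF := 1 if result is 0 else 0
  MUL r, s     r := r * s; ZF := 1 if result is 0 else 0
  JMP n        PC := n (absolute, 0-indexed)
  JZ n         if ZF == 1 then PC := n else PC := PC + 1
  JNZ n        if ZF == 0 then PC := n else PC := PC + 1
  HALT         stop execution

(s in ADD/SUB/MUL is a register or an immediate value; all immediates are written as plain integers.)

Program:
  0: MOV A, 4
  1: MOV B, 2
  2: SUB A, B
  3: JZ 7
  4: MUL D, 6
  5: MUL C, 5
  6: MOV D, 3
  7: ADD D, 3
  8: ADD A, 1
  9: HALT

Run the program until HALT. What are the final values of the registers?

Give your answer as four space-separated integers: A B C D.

Step 1: PC=0 exec 'MOV A, 4'. After: A=4 B=0 C=0 D=0 ZF=0 PC=1
Step 2: PC=1 exec 'MOV B, 2'. After: A=4 B=2 C=0 D=0 ZF=0 PC=2
Step 3: PC=2 exec 'SUB A, B'. After: A=2 B=2 C=0 D=0 ZF=0 PC=3
Step 4: PC=3 exec 'JZ 7'. After: A=2 B=2 C=0 D=0 ZF=0 PC=4
Step 5: PC=4 exec 'MUL D, 6'. After: A=2 B=2 C=0 D=0 ZF=1 PC=5
Step 6: PC=5 exec 'MUL C, 5'. After: A=2 B=2 C=0 D=0 ZF=1 PC=6
Step 7: PC=6 exec 'MOV D, 3'. After: A=2 B=2 C=0 D=3 ZF=1 PC=7
Step 8: PC=7 exec 'ADD D, 3'. After: A=2 B=2 C=0 D=6 ZF=0 PC=8
Step 9: PC=8 exec 'ADD A, 1'. After: A=3 B=2 C=0 D=6 ZF=0 PC=9
Step 10: PC=9 exec 'HALT'. After: A=3 B=2 C=0 D=6 ZF=0 PC=9 HALTED

Answer: 3 2 0 6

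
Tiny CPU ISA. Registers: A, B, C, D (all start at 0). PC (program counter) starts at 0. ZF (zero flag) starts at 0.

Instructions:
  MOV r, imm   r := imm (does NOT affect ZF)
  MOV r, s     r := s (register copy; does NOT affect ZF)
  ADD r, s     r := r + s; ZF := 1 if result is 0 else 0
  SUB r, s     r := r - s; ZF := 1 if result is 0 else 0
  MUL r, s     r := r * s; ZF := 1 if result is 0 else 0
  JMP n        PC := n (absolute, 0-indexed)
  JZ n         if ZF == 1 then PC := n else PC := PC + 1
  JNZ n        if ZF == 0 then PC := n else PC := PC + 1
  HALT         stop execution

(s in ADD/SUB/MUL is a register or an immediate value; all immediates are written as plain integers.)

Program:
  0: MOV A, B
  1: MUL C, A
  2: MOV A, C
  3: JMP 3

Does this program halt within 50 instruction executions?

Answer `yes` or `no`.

Step 1: PC=0 exec 'MOV A, B'. After: A=0 B=0 C=0 D=0 ZF=0 PC=1
Step 2: PC=1 exec 'MUL C, A'. After: A=0 B=0 C=0 D=0 ZF=1 PC=2
Step 3: PC=2 exec 'MOV A, C'. After: A=0 B=0 C=0 D=0 ZF=1 PC=3
Step 4: PC=3 exec 'JMP 3'. After: A=0 B=0 C=0 D=0 ZF=1 PC=3
State after step 4 equals state after step 3: the program is in a cycle of length 1 and will never halt.

Answer: no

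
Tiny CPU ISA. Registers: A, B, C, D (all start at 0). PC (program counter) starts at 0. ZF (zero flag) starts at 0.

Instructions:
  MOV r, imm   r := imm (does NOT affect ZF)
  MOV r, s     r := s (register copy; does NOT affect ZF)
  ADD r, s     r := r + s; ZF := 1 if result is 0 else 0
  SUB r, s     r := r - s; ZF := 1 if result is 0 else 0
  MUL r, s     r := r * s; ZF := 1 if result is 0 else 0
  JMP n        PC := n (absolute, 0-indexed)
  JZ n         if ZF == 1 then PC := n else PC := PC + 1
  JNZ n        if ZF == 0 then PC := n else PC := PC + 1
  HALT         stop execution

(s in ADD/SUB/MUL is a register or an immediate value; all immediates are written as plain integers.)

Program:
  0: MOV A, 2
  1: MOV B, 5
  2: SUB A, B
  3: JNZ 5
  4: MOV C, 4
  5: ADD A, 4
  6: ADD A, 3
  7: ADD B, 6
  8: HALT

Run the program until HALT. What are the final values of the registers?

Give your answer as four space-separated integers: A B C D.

Step 1: PC=0 exec 'MOV A, 2'. After: A=2 B=0 C=0 D=0 ZF=0 PC=1
Step 2: PC=1 exec 'MOV B, 5'. After: A=2 B=5 C=0 D=0 ZF=0 PC=2
Step 3: PC=2 exec 'SUB A, B'. After: A=-3 B=5 C=0 D=0 ZF=0 PC=3
Step 4: PC=3 exec 'JNZ 5'. After: A=-3 B=5 C=0 D=0 ZF=0 PC=5
Step 5: PC=5 exec 'ADD A, 4'. After: A=1 B=5 C=0 D=0 ZF=0 PC=6
Step 6: PC=6 exec 'ADD A, 3'. After: A=4 B=5 C=0 D=0 ZF=0 PC=7
Step 7: PC=7 exec 'ADD B, 6'. After: A=4 B=11 C=0 D=0 ZF=0 PC=8
Step 8: PC=8 exec 'HALT'. After: A=4 B=11 C=0 D=0 ZF=0 PC=8 HALTED

Answer: 4 11 0 0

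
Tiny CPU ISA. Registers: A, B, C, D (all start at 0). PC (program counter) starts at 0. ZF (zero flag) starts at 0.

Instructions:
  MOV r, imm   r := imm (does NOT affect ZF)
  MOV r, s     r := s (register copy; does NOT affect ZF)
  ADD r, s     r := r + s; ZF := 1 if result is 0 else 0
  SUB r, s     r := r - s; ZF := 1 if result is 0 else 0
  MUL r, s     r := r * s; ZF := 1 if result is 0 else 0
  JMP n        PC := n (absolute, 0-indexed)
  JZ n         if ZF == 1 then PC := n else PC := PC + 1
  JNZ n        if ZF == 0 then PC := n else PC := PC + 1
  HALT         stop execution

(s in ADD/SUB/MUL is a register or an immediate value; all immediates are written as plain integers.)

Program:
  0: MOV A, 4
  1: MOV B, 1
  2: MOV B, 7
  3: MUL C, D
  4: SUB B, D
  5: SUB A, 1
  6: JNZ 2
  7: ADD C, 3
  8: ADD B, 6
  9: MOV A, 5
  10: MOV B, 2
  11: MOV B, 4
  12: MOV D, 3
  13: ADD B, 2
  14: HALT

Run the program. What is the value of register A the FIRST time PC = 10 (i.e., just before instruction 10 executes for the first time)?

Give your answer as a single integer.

Step 1: PC=0 exec 'MOV A, 4'. After: A=4 B=0 C=0 D=0 ZF=0 PC=1
Step 2: PC=1 exec 'MOV B, 1'. After: A=4 B=1 C=0 D=0 ZF=0 PC=2
Step 3: PC=2 exec 'MOV B, 7'. After: A=4 B=7 C=0 D=0 ZF=0 PC=3
Step 4: PC=3 exec 'MUL C, D'. After: A=4 B=7 C=0 D=0 ZF=1 PC=4
Step 5: PC=4 exec 'SUB B, D'. After: A=4 B=7 C=0 D=0 ZF=0 PC=5
Step 6: PC=5 exec 'SUB A, 1'. After: A=3 B=7 C=0 D=0 ZF=0 PC=6
Step 7: PC=6 exec 'JNZ 2'. After: A=3 B=7 C=0 D=0 ZF=0 PC=2
Step 8: PC=2 exec 'MOV B, 7'. After: A=3 B=7 C=0 D=0 ZF=0 PC=3
Step 9: PC=3 exec 'MUL C, D'. After: A=3 B=7 C=0 D=0 ZF=1 PC=4
Step 10: PC=4 exec 'SUB B, D'. After: A=3 B=7 C=0 D=0 ZF=0 PC=5
Step 11: PC=5 exec 'SUB A, 1'. After: A=2 B=7 C=0 D=0 ZF=0 PC=6
Step 12: PC=6 exec 'JNZ 2'. After: A=2 B=7 C=0 D=0 ZF=0 PC=2
Step 13: PC=2 exec 'MOV B, 7'. After: A=2 B=7 C=0 D=0 ZF=0 PC=3
Step 14: PC=3 exec 'MUL C, D'. After: A=2 B=7 C=0 D=0 ZF=1 PC=4
Step 15: PC=4 exec 'SUB B, D'. After: A=2 B=7 C=0 D=0 ZF=0 PC=5
Step 16: PC=5 exec 'SUB A, 1'. After: A=1 B=7 C=0 D=0 ZF=0 PC=6
Step 17: PC=6 exec 'JNZ 2'. After: A=1 B=7 C=0 D=0 ZF=0 PC=2
Step 18: PC=2 exec 'MOV B, 7'. After: A=1 B=7 C=0 D=0 ZF=0 PC=3
Step 19: PC=3 exec 'MUL C, D'. After: A=1 B=7 C=0 D=0 ZF=1 PC=4
Step 20: PC=4 exec 'SUB B, D'. After: A=1 B=7 C=0 D=0 ZF=0 PC=5
Step 21: PC=5 exec 'SUB A, 1'. After: A=0 B=7 C=0 D=0 ZF=1 PC=6
Step 22: PC=6 exec 'JNZ 2'. After: A=0 B=7 C=0 D=0 ZF=1 PC=7
Step 23: PC=7 exec 'ADD C, 3'. After: A=0 B=7 C=3 D=0 ZF=0 PC=8
Step 24: PC=8 exec 'ADD B, 6'. After: A=0 B=13 C=3 D=0 ZF=0 PC=9
Step 25: PC=9 exec 'MOV A, 5'. After: A=5 B=13 C=3 D=0 ZF=0 PC=10
First time PC=10: A=5

5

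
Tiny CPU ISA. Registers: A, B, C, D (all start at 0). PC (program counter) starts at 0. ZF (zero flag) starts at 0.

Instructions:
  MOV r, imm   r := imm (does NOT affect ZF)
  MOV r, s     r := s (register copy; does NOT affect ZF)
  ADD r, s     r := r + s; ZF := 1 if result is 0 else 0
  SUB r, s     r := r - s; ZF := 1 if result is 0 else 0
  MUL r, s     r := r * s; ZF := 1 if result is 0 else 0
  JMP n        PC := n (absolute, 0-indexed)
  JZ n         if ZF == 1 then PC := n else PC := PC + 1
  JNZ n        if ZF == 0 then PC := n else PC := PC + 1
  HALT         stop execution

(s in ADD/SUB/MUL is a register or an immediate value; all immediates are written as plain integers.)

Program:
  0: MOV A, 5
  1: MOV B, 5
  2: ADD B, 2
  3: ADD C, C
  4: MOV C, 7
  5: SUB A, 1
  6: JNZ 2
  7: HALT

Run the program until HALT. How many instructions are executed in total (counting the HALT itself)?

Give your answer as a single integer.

Answer: 28

Derivation:
Step 1: PC=0 exec 'MOV A, 5'. After: A=5 B=0 C=0 D=0 ZF=0 PC=1
Step 2: PC=1 exec 'MOV B, 5'. After: A=5 B=5 C=0 D=0 ZF=0 PC=2
Step 3: PC=2 exec 'ADD B, 2'. After: A=5 B=7 C=0 D=0 ZF=0 PC=3
Step 4: PC=3 exec 'ADD C, C'. After: A=5 B=7 C=0 D=0 ZF=1 PC=4
Step 5: PC=4 exec 'MOV C, 7'. After: A=5 B=7 C=7 D=0 ZF=1 PC=5
Step 6: PC=5 exec 'SUB A, 1'. After: A=4 B=7 C=7 D=0 ZF=0 PC=6
Step 7: PC=6 exec 'JNZ 2'. After: A=4 B=7 C=7 D=0 ZF=0 PC=2
Step 8: PC=2 exec 'ADD B, 2'. After: A=4 B=9 C=7 D=0 ZF=0 PC=3
Step 9: PC=3 exec 'ADD C, C'. After: A=4 B=9 C=14 D=0 ZF=0 PC=4
Step 10: PC=4 exec 'MOV C, 7'. After: A=4 B=9 C=7 D=0 ZF=0 PC=5
Step 11: PC=5 exec 'SUB A, 1'. After: A=3 B=9 C=7 D=0 ZF=0 PC=6
Step 12: PC=6 exec 'JNZ 2'. After: A=3 B=9 C=7 D=0 ZF=0 PC=2
Step 13: PC=2 exec 'ADD B, 2'. After: A=3 B=11 C=7 D=0 ZF=0 PC=3
Step 14: PC=3 exec 'ADD C, C'. After: A=3 B=11 C=14 D=0 ZF=0 PC=4
Step 15: PC=4 exec 'MOV C, 7'. After: A=3 B=11 C=7 D=0 ZF=0 PC=5
Step 16: PC=5 exec 'SUB A, 1'. After: A=2 B=11 C=7 D=0 ZF=0 PC=6
Step 17: PC=6 exec 'JNZ 2'. After: A=2 B=11 C=7 D=0 ZF=0 PC=2
Step 18: PC=2 exec 'ADD B, 2'. After: A=2 B=13 C=7 D=0 ZF=0 PC=3
Step 19: PC=3 exec 'ADD C, C'. After: A=2 B=13 C=14 D=0 ZF=0 PC=4
Step 20: PC=4 exec 'MOV C, 7'. After: A=2 B=13 C=7 D=0 ZF=0 PC=5
Step 21: PC=5 exec 'SUB A, 1'. After: A=1 B=13 C=7 D=0 ZF=0 PC=6
Step 22: PC=6 exec 'JNZ 2'. After: A=1 B=13 C=7 D=0 ZF=0 PC=2
Step 23: PC=2 exec 'ADD B, 2'. After: A=1 B=15 C=7 D=0 ZF=0 PC=3
Step 24: PC=3 exec 'ADD C, C'. After: A=1 B=15 C=14 D=0 ZF=0 PC=4
Step 25: PC=4 exec 'MOV C, 7'. After: A=1 B=15 C=7 D=0 ZF=0 PC=5
Step 26: PC=5 exec 'SUB A, 1'. After: A=0 B=15 C=7 D=0 ZF=1 PC=6
Step 27: PC=6 exec 'JNZ 2'. After: A=0 B=15 C=7 D=0 ZF=1 PC=7
Step 28: PC=7 exec 'HALT'. After: A=0 B=15 C=7 D=0 ZF=1 PC=7 HALTED
Total instructions executed: 28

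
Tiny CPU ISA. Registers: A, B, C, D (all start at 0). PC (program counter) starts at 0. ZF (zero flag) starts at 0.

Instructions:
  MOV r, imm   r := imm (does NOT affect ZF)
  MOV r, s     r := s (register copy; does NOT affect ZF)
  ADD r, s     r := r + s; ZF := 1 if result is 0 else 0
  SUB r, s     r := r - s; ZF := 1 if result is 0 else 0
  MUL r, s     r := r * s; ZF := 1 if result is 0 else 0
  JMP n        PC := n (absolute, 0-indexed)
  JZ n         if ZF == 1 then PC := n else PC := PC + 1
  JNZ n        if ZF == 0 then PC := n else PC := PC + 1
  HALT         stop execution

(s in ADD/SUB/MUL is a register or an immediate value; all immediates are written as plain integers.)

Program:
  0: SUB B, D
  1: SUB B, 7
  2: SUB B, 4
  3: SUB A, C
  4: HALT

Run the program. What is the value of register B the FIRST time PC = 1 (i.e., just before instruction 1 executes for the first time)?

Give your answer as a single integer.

Step 1: PC=0 exec 'SUB B, D'. After: A=0 B=0 C=0 D=0 ZF=1 PC=1
First time PC=1: B=0

0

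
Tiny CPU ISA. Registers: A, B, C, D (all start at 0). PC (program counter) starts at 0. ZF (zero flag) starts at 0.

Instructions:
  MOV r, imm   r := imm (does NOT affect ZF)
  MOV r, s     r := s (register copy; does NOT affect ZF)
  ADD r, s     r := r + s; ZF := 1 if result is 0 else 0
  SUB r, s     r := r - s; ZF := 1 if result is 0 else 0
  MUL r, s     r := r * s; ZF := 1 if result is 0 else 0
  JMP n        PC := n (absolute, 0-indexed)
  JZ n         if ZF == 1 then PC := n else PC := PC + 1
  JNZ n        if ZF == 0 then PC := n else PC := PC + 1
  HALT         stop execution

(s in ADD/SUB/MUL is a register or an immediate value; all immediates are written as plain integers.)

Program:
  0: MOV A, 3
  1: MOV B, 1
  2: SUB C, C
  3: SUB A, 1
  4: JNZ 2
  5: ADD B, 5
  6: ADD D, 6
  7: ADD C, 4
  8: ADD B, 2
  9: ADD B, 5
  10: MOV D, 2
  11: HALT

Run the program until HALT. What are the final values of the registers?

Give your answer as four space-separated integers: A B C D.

Answer: 0 13 4 2

Derivation:
Step 1: PC=0 exec 'MOV A, 3'. After: A=3 B=0 C=0 D=0 ZF=0 PC=1
Step 2: PC=1 exec 'MOV B, 1'. After: A=3 B=1 C=0 D=0 ZF=0 PC=2
Step 3: PC=2 exec 'SUB C, C'. After: A=3 B=1 C=0 D=0 ZF=1 PC=3
Step 4: PC=3 exec 'SUB A, 1'. After: A=2 B=1 C=0 D=0 ZF=0 PC=4
Step 5: PC=4 exec 'JNZ 2'. After: A=2 B=1 C=0 D=0 ZF=0 PC=2
Step 6: PC=2 exec 'SUB C, C'. After: A=2 B=1 C=0 D=0 ZF=1 PC=3
Step 7: PC=3 exec 'SUB A, 1'. After: A=1 B=1 C=0 D=0 ZF=0 PC=4
Step 8: PC=4 exec 'JNZ 2'. After: A=1 B=1 C=0 D=0 ZF=0 PC=2
Step 9: PC=2 exec 'SUB C, C'. After: A=1 B=1 C=0 D=0 ZF=1 PC=3
Step 10: PC=3 exec 'SUB A, 1'. After: A=0 B=1 C=0 D=0 ZF=1 PC=4
Step 11: PC=4 exec 'JNZ 2'. After: A=0 B=1 C=0 D=0 ZF=1 PC=5
Step 12: PC=5 exec 'ADD B, 5'. After: A=0 B=6 C=0 D=0 ZF=0 PC=6
Step 13: PC=6 exec 'ADD D, 6'. After: A=0 B=6 C=0 D=6 ZF=0 PC=7
Step 14: PC=7 exec 'ADD C, 4'. After: A=0 B=6 C=4 D=6 ZF=0 PC=8
Step 15: PC=8 exec 'ADD B, 2'. After: A=0 B=8 C=4 D=6 ZF=0 PC=9
Step 16: PC=9 exec 'ADD B, 5'. After: A=0 B=13 C=4 D=6 ZF=0 PC=10
Step 17: PC=10 exec 'MOV D, 2'. After: A=0 B=13 C=4 D=2 ZF=0 PC=11
Step 18: PC=11 exec 'HALT'. After: A=0 B=13 C=4 D=2 ZF=0 PC=11 HALTED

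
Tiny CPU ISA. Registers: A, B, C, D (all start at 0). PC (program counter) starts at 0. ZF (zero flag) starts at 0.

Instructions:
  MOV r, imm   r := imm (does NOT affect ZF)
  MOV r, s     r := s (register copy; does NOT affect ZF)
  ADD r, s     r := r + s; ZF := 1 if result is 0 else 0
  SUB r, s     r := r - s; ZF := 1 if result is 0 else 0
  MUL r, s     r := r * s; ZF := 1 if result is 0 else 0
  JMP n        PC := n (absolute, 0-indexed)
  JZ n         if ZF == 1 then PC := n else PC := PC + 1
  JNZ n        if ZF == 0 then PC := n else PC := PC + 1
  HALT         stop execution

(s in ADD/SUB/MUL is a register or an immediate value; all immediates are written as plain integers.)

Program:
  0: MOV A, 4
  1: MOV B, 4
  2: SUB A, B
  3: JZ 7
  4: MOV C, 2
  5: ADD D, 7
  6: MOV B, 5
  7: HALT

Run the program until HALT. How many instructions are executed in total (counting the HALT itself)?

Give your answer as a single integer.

Answer: 5

Derivation:
Step 1: PC=0 exec 'MOV A, 4'. After: A=4 B=0 C=0 D=0 ZF=0 PC=1
Step 2: PC=1 exec 'MOV B, 4'. After: A=4 B=4 C=0 D=0 ZF=0 PC=2
Step 3: PC=2 exec 'SUB A, B'. After: A=0 B=4 C=0 D=0 ZF=1 PC=3
Step 4: PC=3 exec 'JZ 7'. After: A=0 B=4 C=0 D=0 ZF=1 PC=7
Step 5: PC=7 exec 'HALT'. After: A=0 B=4 C=0 D=0 ZF=1 PC=7 HALTED
Total instructions executed: 5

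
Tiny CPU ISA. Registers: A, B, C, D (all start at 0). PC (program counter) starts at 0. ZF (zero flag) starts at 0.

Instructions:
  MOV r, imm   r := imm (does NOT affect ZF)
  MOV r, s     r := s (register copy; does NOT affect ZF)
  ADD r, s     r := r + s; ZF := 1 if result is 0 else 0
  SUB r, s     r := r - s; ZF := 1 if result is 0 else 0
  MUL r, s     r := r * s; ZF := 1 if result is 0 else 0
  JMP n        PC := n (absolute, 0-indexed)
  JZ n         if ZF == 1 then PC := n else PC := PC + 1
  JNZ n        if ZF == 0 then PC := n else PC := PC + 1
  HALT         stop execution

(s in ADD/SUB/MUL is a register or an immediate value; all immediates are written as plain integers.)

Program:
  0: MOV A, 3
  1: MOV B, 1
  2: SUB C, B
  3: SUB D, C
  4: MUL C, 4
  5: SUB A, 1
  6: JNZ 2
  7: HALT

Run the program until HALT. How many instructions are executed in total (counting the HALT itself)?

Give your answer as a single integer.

Step 1: PC=0 exec 'MOV A, 3'. After: A=3 B=0 C=0 D=0 ZF=0 PC=1
Step 2: PC=1 exec 'MOV B, 1'. After: A=3 B=1 C=0 D=0 ZF=0 PC=2
Step 3: PC=2 exec 'SUB C, B'. After: A=3 B=1 C=-1 D=0 ZF=0 PC=3
Step 4: PC=3 exec 'SUB D, C'. After: A=3 B=1 C=-1 D=1 ZF=0 PC=4
Step 5: PC=4 exec 'MUL C, 4'. After: A=3 B=1 C=-4 D=1 ZF=0 PC=5
Step 6: PC=5 exec 'SUB A, 1'. After: A=2 B=1 C=-4 D=1 ZF=0 PC=6
Step 7: PC=6 exec 'JNZ 2'. After: A=2 B=1 C=-4 D=1 ZF=0 PC=2
Step 8: PC=2 exec 'SUB C, B'. After: A=2 B=1 C=-5 D=1 ZF=0 PC=3
Step 9: PC=3 exec 'SUB D, C'. After: A=2 B=1 C=-5 D=6 ZF=0 PC=4
Step 10: PC=4 exec 'MUL C, 4'. After: A=2 B=1 C=-20 D=6 ZF=0 PC=5
Step 11: PC=5 exec 'SUB A, 1'. After: A=1 B=1 C=-20 D=6 ZF=0 PC=6
Step 12: PC=6 exec 'JNZ 2'. After: A=1 B=1 C=-20 D=6 ZF=0 PC=2
Step 13: PC=2 exec 'SUB C, B'. After: A=1 B=1 C=-21 D=6 ZF=0 PC=3
Step 14: PC=3 exec 'SUB D, C'. After: A=1 B=1 C=-21 D=27 ZF=0 PC=4
Step 15: PC=4 exec 'MUL C, 4'. After: A=1 B=1 C=-84 D=27 ZF=0 PC=5
Step 16: PC=5 exec 'SUB A, 1'. After: A=0 B=1 C=-84 D=27 ZF=1 PC=6
Step 17: PC=6 exec 'JNZ 2'. After: A=0 B=1 C=-84 D=27 ZF=1 PC=7
Step 18: PC=7 exec 'HALT'. After: A=0 B=1 C=-84 D=27 ZF=1 PC=7 HALTED
Total instructions executed: 18

Answer: 18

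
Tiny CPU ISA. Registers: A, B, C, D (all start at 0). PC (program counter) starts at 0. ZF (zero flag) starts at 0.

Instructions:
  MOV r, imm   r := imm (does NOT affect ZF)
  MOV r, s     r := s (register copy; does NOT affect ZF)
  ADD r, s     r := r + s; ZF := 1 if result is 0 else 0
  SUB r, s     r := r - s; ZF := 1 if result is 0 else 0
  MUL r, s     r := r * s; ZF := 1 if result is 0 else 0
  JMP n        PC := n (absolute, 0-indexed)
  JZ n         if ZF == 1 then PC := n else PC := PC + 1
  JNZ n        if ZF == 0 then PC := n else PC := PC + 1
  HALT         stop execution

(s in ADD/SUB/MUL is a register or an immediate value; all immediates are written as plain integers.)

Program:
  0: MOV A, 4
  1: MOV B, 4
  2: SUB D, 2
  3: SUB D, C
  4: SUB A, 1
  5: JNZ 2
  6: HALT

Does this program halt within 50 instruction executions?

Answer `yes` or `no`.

Step 1: PC=0 exec 'MOV A, 4'. After: A=4 B=0 C=0 D=0 ZF=0 PC=1
Step 2: PC=1 exec 'MOV B, 4'. After: A=4 B=4 C=0 D=0 ZF=0 PC=2
Step 3: PC=2 exec 'SUB D, 2'. After: A=4 B=4 C=0 D=-2 ZF=0 PC=3
Step 4: PC=3 exec 'SUB D, C'. After: A=4 B=4 C=0 D=-2 ZF=0 PC=4
Step 5: PC=4 exec 'SUB A, 1'. After: A=3 B=4 C=0 D=-2 ZF=0 PC=5
Step 6: PC=5 exec 'JNZ 2'. After: A=3 B=4 C=0 D=-2 ZF=0 PC=2
Step 7: PC=2 exec 'SUB D, 2'. After: A=3 B=4 C=0 D=-4 ZF=0 PC=3
Step 8: PC=3 exec 'SUB D, C'. After: A=3 B=4 C=0 D=-4 ZF=0 PC=4
Step 9: PC=4 exec 'SUB A, 1'. After: A=2 B=4 C=0 D=-4 ZF=0 PC=5
Step 10: PC=5 exec 'JNZ 2'. After: A=2 B=4 C=0 D=-4 ZF=0 PC=2
Step 11: PC=2 exec 'SUB D, 2'. After: A=2 B=4 C=0 D=-6 ZF=0 PC=3
Step 12: PC=3 exec 'SUB D, C'. After: A=2 B=4 C=0 D=-6 ZF=0 PC=4
Step 13: PC=4 exec 'SUB A, 1'. After: A=1 B=4 C=0 D=-6 ZF=0 PC=5
Step 14: PC=5 exec 'JNZ 2'. After: A=1 B=4 C=0 D=-6 ZF=0 PC=2
Step 15: PC=2 exec 'SUB D, 2'. After: A=1 B=4 C=0 D=-8 ZF=0 PC=3
Step 16: PC=3 exec 'SUB D, C'. After: A=1 B=4 C=0 D=-8 ZF=0 PC=4
Step 17: PC=4 exec 'SUB A, 1'. After: A=0 B=4 C=0 D=-8 ZF=1 PC=5
Step 18: PC=5 exec 'JNZ 2'. After: A=0 B=4 C=0 D=-8 ZF=1 PC=6
Step 19: PC=6 exec 'HALT'. After: A=0 B=4 C=0 D=-8 ZF=1 PC=6 HALTED

Answer: yes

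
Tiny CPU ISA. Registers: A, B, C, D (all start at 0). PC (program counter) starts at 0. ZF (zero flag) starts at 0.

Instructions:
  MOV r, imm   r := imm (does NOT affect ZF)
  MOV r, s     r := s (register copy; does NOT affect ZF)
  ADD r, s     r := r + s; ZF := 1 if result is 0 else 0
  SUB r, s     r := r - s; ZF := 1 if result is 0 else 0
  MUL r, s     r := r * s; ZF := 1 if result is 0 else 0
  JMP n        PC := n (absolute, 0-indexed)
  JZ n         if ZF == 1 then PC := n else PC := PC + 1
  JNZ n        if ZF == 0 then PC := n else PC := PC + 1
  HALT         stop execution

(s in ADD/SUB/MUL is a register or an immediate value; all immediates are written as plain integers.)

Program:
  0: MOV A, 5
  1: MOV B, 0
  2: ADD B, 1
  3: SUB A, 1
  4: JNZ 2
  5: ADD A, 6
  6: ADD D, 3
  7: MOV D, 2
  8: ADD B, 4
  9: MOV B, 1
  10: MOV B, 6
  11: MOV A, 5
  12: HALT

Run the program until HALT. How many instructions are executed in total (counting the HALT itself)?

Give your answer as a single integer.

Step 1: PC=0 exec 'MOV A, 5'. After: A=5 B=0 C=0 D=0 ZF=0 PC=1
Step 2: PC=1 exec 'MOV B, 0'. After: A=5 B=0 C=0 D=0 ZF=0 PC=2
Step 3: PC=2 exec 'ADD B, 1'. After: A=5 B=1 C=0 D=0 ZF=0 PC=3
Step 4: PC=3 exec 'SUB A, 1'. After: A=4 B=1 C=0 D=0 ZF=0 PC=4
Step 5: PC=4 exec 'JNZ 2'. After: A=4 B=1 C=0 D=0 ZF=0 PC=2
Step 6: PC=2 exec 'ADD B, 1'. After: A=4 B=2 C=0 D=0 ZF=0 PC=3
Step 7: PC=3 exec 'SUB A, 1'. After: A=3 B=2 C=0 D=0 ZF=0 PC=4
Step 8: PC=4 exec 'JNZ 2'. After: A=3 B=2 C=0 D=0 ZF=0 PC=2
Step 9: PC=2 exec 'ADD B, 1'. After: A=3 B=3 C=0 D=0 ZF=0 PC=3
Step 10: PC=3 exec 'SUB A, 1'. After: A=2 B=3 C=0 D=0 ZF=0 PC=4
Step 11: PC=4 exec 'JNZ 2'. After: A=2 B=3 C=0 D=0 ZF=0 PC=2
Step 12: PC=2 exec 'ADD B, 1'. After: A=2 B=4 C=0 D=0 ZF=0 PC=3
Step 13: PC=3 exec 'SUB A, 1'. After: A=1 B=4 C=0 D=0 ZF=0 PC=4
Step 14: PC=4 exec 'JNZ 2'. After: A=1 B=4 C=0 D=0 ZF=0 PC=2
Step 15: PC=2 exec 'ADD B, 1'. After: A=1 B=5 C=0 D=0 ZF=0 PC=3
Step 16: PC=3 exec 'SUB A, 1'. After: A=0 B=5 C=0 D=0 ZF=1 PC=4
Step 17: PC=4 exec 'JNZ 2'. After: A=0 B=5 C=0 D=0 ZF=1 PC=5
Step 18: PC=5 exec 'ADD A, 6'. After: A=6 B=5 C=0 D=0 ZF=0 PC=6
Step 19: PC=6 exec 'ADD D, 3'. After: A=6 B=5 C=0 D=3 ZF=0 PC=7
Step 20: PC=7 exec 'MOV D, 2'. After: A=6 B=5 C=0 D=2 ZF=0 PC=8
Step 21: PC=8 exec 'ADD B, 4'. After: A=6 B=9 C=0 D=2 ZF=0 PC=9
Step 22: PC=9 exec 'MOV B, 1'. After: A=6 B=1 C=0 D=2 ZF=0 PC=10
Step 23: PC=10 exec 'MOV B, 6'. After: A=6 B=6 C=0 D=2 ZF=0 PC=11
Step 24: PC=11 exec 'MOV A, 5'. After: A=5 B=6 C=0 D=2 ZF=0 PC=12
Step 25: PC=12 exec 'HALT'. After: A=5 B=6 C=0 D=2 ZF=0 PC=12 HALTED
Total instructions executed: 25

Answer: 25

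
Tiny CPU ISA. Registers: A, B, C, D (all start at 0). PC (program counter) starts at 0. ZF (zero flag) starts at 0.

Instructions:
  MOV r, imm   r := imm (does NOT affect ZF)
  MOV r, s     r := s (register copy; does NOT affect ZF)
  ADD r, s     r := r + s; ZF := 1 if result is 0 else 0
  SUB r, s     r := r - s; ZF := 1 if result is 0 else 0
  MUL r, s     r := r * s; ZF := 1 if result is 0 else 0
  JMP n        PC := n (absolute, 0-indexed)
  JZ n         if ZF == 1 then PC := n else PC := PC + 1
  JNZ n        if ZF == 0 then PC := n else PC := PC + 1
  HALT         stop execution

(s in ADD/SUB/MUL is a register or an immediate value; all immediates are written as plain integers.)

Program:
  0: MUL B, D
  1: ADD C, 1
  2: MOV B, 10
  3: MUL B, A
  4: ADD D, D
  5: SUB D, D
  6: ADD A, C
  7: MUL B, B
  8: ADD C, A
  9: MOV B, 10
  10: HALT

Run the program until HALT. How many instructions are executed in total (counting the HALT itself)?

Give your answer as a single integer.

Step 1: PC=0 exec 'MUL B, D'. After: A=0 B=0 C=0 D=0 ZF=1 PC=1
Step 2: PC=1 exec 'ADD C, 1'. After: A=0 B=0 C=1 D=0 ZF=0 PC=2
Step 3: PC=2 exec 'MOV B, 10'. After: A=0 B=10 C=1 D=0 ZF=0 PC=3
Step 4: PC=3 exec 'MUL B, A'. After: A=0 B=0 C=1 D=0 ZF=1 PC=4
Step 5: PC=4 exec 'ADD D, D'. After: A=0 B=0 C=1 D=0 ZF=1 PC=5
Step 6: PC=5 exec 'SUB D, D'. After: A=0 B=0 C=1 D=0 ZF=1 PC=6
Step 7: PC=6 exec 'ADD A, C'. After: A=1 B=0 C=1 D=0 ZF=0 PC=7
Step 8: PC=7 exec 'MUL B, B'. After: A=1 B=0 C=1 D=0 ZF=1 PC=8
Step 9: PC=8 exec 'ADD C, A'. After: A=1 B=0 C=2 D=0 ZF=0 PC=9
Step 10: PC=9 exec 'MOV B, 10'. After: A=1 B=10 C=2 D=0 ZF=0 PC=10
Step 11: PC=10 exec 'HALT'. After: A=1 B=10 C=2 D=0 ZF=0 PC=10 HALTED
Total instructions executed: 11

Answer: 11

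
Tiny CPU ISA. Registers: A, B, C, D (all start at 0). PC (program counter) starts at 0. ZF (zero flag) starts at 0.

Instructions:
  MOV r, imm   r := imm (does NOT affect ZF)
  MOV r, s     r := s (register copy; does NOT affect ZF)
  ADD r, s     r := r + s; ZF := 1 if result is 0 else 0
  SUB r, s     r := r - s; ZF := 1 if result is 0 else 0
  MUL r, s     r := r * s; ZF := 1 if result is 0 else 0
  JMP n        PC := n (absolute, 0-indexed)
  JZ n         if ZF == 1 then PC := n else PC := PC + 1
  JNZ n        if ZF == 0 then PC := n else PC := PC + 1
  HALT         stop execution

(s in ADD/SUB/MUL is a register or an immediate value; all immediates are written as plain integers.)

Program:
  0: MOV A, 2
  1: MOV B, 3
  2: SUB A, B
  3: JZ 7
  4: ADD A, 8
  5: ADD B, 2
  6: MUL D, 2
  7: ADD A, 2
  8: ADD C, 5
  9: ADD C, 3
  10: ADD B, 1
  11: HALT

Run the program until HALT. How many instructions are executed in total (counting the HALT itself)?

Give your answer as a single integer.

Answer: 12

Derivation:
Step 1: PC=0 exec 'MOV A, 2'. After: A=2 B=0 C=0 D=0 ZF=0 PC=1
Step 2: PC=1 exec 'MOV B, 3'. After: A=2 B=3 C=0 D=0 ZF=0 PC=2
Step 3: PC=2 exec 'SUB A, B'. After: A=-1 B=3 C=0 D=0 ZF=0 PC=3
Step 4: PC=3 exec 'JZ 7'. After: A=-1 B=3 C=0 D=0 ZF=0 PC=4
Step 5: PC=4 exec 'ADD A, 8'. After: A=7 B=3 C=0 D=0 ZF=0 PC=5
Step 6: PC=5 exec 'ADD B, 2'. After: A=7 B=5 C=0 D=0 ZF=0 PC=6
Step 7: PC=6 exec 'MUL D, 2'. After: A=7 B=5 C=0 D=0 ZF=1 PC=7
Step 8: PC=7 exec 'ADD A, 2'. After: A=9 B=5 C=0 D=0 ZF=0 PC=8
Step 9: PC=8 exec 'ADD C, 5'. After: A=9 B=5 C=5 D=0 ZF=0 PC=9
Step 10: PC=9 exec 'ADD C, 3'. After: A=9 B=5 C=8 D=0 ZF=0 PC=10
Step 11: PC=10 exec 'ADD B, 1'. After: A=9 B=6 C=8 D=0 ZF=0 PC=11
Step 12: PC=11 exec 'HALT'. After: A=9 B=6 C=8 D=0 ZF=0 PC=11 HALTED
Total instructions executed: 12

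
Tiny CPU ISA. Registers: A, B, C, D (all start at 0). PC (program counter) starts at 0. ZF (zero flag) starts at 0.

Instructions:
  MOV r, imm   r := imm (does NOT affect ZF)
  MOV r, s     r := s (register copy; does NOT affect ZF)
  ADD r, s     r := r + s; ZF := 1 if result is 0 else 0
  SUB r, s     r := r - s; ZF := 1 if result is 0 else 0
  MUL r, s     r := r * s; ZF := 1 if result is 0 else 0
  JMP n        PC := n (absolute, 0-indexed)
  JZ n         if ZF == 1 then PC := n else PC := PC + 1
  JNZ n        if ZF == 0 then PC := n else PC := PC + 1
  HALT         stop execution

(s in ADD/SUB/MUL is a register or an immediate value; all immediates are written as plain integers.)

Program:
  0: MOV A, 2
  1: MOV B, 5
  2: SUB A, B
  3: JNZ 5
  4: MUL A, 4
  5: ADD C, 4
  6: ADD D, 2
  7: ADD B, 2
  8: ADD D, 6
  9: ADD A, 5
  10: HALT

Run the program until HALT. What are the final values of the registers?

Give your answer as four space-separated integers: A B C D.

Answer: 2 7 4 8

Derivation:
Step 1: PC=0 exec 'MOV A, 2'. After: A=2 B=0 C=0 D=0 ZF=0 PC=1
Step 2: PC=1 exec 'MOV B, 5'. After: A=2 B=5 C=0 D=0 ZF=0 PC=2
Step 3: PC=2 exec 'SUB A, B'. After: A=-3 B=5 C=0 D=0 ZF=0 PC=3
Step 4: PC=3 exec 'JNZ 5'. After: A=-3 B=5 C=0 D=0 ZF=0 PC=5
Step 5: PC=5 exec 'ADD C, 4'. After: A=-3 B=5 C=4 D=0 ZF=0 PC=6
Step 6: PC=6 exec 'ADD D, 2'. After: A=-3 B=5 C=4 D=2 ZF=0 PC=7
Step 7: PC=7 exec 'ADD B, 2'. After: A=-3 B=7 C=4 D=2 ZF=0 PC=8
Step 8: PC=8 exec 'ADD D, 6'. After: A=-3 B=7 C=4 D=8 ZF=0 PC=9
Step 9: PC=9 exec 'ADD A, 5'. After: A=2 B=7 C=4 D=8 ZF=0 PC=10
Step 10: PC=10 exec 'HALT'. After: A=2 B=7 C=4 D=8 ZF=0 PC=10 HALTED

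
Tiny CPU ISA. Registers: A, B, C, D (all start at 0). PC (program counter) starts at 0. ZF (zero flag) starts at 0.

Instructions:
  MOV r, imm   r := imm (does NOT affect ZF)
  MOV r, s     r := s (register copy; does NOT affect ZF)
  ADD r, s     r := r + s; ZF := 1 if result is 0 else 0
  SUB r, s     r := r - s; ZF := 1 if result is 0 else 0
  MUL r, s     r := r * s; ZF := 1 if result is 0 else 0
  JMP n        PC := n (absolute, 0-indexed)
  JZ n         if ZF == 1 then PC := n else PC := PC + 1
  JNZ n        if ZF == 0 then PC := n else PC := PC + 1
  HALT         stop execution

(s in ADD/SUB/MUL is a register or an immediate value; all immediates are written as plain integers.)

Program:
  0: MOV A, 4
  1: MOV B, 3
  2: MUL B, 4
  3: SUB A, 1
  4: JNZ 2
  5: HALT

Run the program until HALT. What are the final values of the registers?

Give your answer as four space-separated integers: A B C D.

Step 1: PC=0 exec 'MOV A, 4'. After: A=4 B=0 C=0 D=0 ZF=0 PC=1
Step 2: PC=1 exec 'MOV B, 3'. After: A=4 B=3 C=0 D=0 ZF=0 PC=2
Step 3: PC=2 exec 'MUL B, 4'. After: A=4 B=12 C=0 D=0 ZF=0 PC=3
Step 4: PC=3 exec 'SUB A, 1'. After: A=3 B=12 C=0 D=0 ZF=0 PC=4
Step 5: PC=4 exec 'JNZ 2'. After: A=3 B=12 C=0 D=0 ZF=0 PC=2
Step 6: PC=2 exec 'MUL B, 4'. After: A=3 B=48 C=0 D=0 ZF=0 PC=3
Step 7: PC=3 exec 'SUB A, 1'. After: A=2 B=48 C=0 D=0 ZF=0 PC=4
Step 8: PC=4 exec 'JNZ 2'. After: A=2 B=48 C=0 D=0 ZF=0 PC=2
Step 9: PC=2 exec 'MUL B, 4'. After: A=2 B=192 C=0 D=0 ZF=0 PC=3
Step 10: PC=3 exec 'SUB A, 1'. After: A=1 B=192 C=0 D=0 ZF=0 PC=4
Step 11: PC=4 exec 'JNZ 2'. After: A=1 B=192 C=0 D=0 ZF=0 PC=2
Step 12: PC=2 exec 'MUL B, 4'. After: A=1 B=768 C=0 D=0 ZF=0 PC=3
Step 13: PC=3 exec 'SUB A, 1'. After: A=0 B=768 C=0 D=0 ZF=1 PC=4
Step 14: PC=4 exec 'JNZ 2'. After: A=0 B=768 C=0 D=0 ZF=1 PC=5
Step 15: PC=5 exec 'HALT'. After: A=0 B=768 C=0 D=0 ZF=1 PC=5 HALTED

Answer: 0 768 0 0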